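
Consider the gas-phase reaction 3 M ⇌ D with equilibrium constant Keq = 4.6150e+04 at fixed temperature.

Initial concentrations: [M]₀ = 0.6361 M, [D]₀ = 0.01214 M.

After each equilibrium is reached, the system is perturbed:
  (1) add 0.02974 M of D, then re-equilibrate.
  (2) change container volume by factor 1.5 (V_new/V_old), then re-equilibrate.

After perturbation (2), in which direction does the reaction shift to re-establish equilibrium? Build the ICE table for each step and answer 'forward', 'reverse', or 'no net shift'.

Direction: reverse

Q₀ = 0.04717 vs Keq = 4.6150e+04 ⇒ Q<K, forward
Step 1:
                   M          D
  I           0.6361    0.01214
  C          -0.6193     0.2064
  E          0.01679     0.2186
  solve Keq expr → x = 0.2064; check Q = 4.6150e+04
Then add 0.02974 M of D.
Step 2:
                   M          D
  I          0.01679     0.2483
  C       7.2383e-04 -2.4128e-04
  E          0.01752     0.2481
  solve Keq expr → x = -2.4128e-04; check Q = 4.6150e+04
Then change container volume by factor 1.5 (V_new/V_old).
Step 3:
                   M          D
  I          0.01168     0.1654
  C         0.003588  -0.001196
  E          0.01527     0.1642
  solve Keq expr → x = -0.001196; check Q = 4.6150e+04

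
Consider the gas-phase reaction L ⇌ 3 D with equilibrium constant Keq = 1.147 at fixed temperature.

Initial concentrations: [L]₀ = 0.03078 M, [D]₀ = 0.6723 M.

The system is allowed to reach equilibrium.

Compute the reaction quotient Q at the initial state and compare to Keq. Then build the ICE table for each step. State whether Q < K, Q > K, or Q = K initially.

Q₀ = 9.872; Q > K (proceeds reverse)

Q₀ = 9.872 vs Keq = 1.147 ⇒ Q>K, reverse
Step 1:
                  L         D
  Initial   0.03078    0.6723
  Change    0.06465   -0.1939
  Equil     0.09543    0.4784
  solve Keq expr → x = -0.06465; check Q = 1.147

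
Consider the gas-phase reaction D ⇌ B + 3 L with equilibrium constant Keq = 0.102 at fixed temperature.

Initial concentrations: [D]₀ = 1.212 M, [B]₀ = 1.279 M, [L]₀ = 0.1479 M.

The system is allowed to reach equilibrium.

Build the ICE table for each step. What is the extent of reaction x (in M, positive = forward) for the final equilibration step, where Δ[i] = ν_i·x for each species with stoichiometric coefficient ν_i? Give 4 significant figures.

Q₀ = 0.003414 vs Keq = 0.102 ⇒ Q<K, forward
Step 1:
                  D         B         L
  Initial     1.212     1.279    0.1479
  Change   -0.09598   0.09598    0.2879
  Equil       1.116     1.375    0.4358
  solve Keq expr → x = 0.09598; check Q = 0.102

x = 0.09598 M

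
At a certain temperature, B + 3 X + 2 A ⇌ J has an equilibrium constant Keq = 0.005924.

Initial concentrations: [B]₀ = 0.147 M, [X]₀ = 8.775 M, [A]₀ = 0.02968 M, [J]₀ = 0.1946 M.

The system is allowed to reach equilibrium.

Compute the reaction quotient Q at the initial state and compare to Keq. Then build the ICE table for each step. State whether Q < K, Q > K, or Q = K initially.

Q₀ = 2.224 vs Keq = 0.005924 ⇒ Q>K, reverse
Step 1:
                  B         X         A         J
  init        0.147     8.775   0.02968    0.1946
  Δ          0.1151    0.3452    0.2302   -0.1151
  eq         0.2621      9.12    0.2598   0.07952
  solve Keq expr → x = -0.1151; check Q = 0.005924

Q₀ = 2.224; Q > K (proceeds reverse)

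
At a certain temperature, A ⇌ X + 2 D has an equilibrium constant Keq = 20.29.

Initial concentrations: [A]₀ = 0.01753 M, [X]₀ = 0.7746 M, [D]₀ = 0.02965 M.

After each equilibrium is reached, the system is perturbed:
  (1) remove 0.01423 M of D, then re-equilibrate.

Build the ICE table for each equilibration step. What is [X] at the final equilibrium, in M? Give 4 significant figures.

Q₀ = 0.03885 vs Keq = 20.29 ⇒ Q<K, forward
Step 1:
                    A           X           D
  Initial     0.01753      0.7746     0.02965
  Change     -0.01737     0.01737     0.03474
  Equil    1.6181e-04       0.792     0.06439
  solve Keq expr → x = 0.01737; check Q = 20.29
Then remove 0.01423 M of D.
Step 2:
                    A           X           D
  Initial  1.6181e-04       0.792     0.05016
  Change  -6.3118e-05  6.3118e-05  1.2624e-04
  Equil    9.8695e-05       0.792     0.05028
  solve Keq expr → x = 6.3118e-05; check Q = 20.29

[X]_eq = 0.792 M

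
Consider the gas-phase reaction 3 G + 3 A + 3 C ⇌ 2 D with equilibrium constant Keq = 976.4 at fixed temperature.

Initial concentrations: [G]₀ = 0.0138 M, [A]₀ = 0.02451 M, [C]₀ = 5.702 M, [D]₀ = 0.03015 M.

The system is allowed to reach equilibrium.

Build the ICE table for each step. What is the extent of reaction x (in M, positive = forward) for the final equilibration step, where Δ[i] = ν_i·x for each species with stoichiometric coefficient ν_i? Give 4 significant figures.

x = -0.005563 M

Q₀ = 1.2671e+05 vs Keq = 976.4 ⇒ Q>K, reverse
Step 1:
                    G           A           C           D
  init         0.0138     0.02451       5.702     0.03015
  Δ           0.01669     0.01669     0.01669    -0.01113
  eq          0.03049      0.0412       5.719     0.01902
  solve Keq expr → x = -0.005563; check Q = 976.4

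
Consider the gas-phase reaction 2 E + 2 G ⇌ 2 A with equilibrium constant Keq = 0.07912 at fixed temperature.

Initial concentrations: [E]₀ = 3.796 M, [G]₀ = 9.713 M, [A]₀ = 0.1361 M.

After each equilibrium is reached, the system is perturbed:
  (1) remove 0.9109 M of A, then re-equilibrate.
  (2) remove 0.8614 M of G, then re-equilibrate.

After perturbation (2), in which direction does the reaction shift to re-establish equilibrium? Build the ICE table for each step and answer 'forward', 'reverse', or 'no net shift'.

Direction: reverse

Q₀ = 1.3626e-05 vs Keq = 0.07912 ⇒ Q<K, forward
Step 1:
                   E          G          A
  init         3.796      9.713     0.1361
  Δ           -2.498     -2.498      2.498
  eq           1.298      7.215      2.634
  solve Keq expr → x = 1.249; check Q = 0.07912
Then remove 0.9109 M of A.
Step 2:
                   E          G          A
  init         1.298      7.215      1.723
  Δ          -0.2746    -0.2746     0.2746
  eq           1.023       6.94      1.998
  solve Keq expr → x = 0.1373; check Q = 0.07912
Then remove 0.8614 M of G.
Step 3:
                   E          G          A
  init         1.023      6.079      1.998
  Δ          0.08208    0.08208   -0.08208
  eq           1.105      6.161      1.916
  solve Keq expr → x = -0.04104; check Q = 0.07912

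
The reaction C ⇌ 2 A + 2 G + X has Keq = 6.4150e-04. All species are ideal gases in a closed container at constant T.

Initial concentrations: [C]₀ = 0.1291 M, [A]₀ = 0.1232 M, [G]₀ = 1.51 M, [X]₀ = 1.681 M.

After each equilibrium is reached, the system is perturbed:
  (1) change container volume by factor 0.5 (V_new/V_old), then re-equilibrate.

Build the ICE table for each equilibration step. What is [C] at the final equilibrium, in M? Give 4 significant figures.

[C]_eq = 0.3798 M

Q₀ = 0.4506 vs Keq = 6.4150e-04 ⇒ Q>K, reverse
Step 1:
                    C           A           G           X
  I            0.1291      0.1232        1.51       1.681
  C           0.05851      -0.117      -0.117    -0.05851
  E            0.1876    0.006183       1.393       1.622
  solve Keq expr → x = -0.05851; check Q = 6.4150e-04
Then change container volume by factor 0.5 (V_new/V_old).
Step 2:
                    C           A           G           X
  I            0.3752     0.01237       2.786       3.245
  C          0.004621   -0.009243   -0.009243   -0.004621
  E            0.3798    0.003123       2.777        3.24
  solve Keq expr → x = -0.004621; check Q = 6.4150e-04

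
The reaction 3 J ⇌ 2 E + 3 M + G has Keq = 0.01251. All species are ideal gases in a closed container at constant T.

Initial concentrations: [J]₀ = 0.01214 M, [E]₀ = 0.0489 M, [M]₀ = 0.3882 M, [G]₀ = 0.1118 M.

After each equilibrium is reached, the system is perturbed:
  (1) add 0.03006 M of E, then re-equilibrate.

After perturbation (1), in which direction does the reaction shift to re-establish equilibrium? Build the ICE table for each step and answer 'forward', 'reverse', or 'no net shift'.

Q₀ = 8.741 vs Keq = 0.01251 ⇒ Q>K, reverse
Step 1:
                    J           E           M           G
  init        0.01214      0.0489      0.3882      0.1118
  Δ           0.04113    -0.02742    -0.04113    -0.01371
  eq          0.05327     0.02148      0.3471     0.09809
  solve Keq expr → x = -0.01371; check Q = 0.01251
Then add 0.03006 M of E.
Step 2:
                    J           E           M           G
  init        0.05327     0.05154      0.3471     0.09809
  Δ            0.0194    -0.01294     -0.0194   -0.006468
  eq          0.07268      0.0386      0.3277     0.09162
  solve Keq expr → x = -0.006468; check Q = 0.01251

Direction: reverse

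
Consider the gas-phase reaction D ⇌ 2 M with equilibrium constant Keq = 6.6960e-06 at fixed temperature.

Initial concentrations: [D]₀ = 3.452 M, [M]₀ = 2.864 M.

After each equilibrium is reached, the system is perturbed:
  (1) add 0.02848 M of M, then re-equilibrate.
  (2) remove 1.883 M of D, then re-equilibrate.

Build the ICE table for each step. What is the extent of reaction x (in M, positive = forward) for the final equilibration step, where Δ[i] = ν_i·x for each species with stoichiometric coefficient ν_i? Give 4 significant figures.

Q₀ = 2.376 vs Keq = 6.6960e-06 ⇒ Q>K, reverse
Step 1:
                    D           M
  init          3.452       2.864
  Δ             1.429      -2.858
  eq            4.881    0.005717
  solve Keq expr → x = -1.429; check Q = 6.6960e-06
Then add 0.02848 M of M.
Step 2:
                    D           M
  init          4.881      0.0342
  Δ           0.01424    -0.02847
  eq            4.895    0.005725
  solve Keq expr → x = -0.01424; check Q = 6.6960e-06
Then remove 1.883 M of D.
Step 3:
                    D           M
  init          3.012    0.005725
  Δ        6.1684e-04   -0.001234
  eq            3.013    0.004492
  solve Keq expr → x = -6.1684e-04; check Q = 6.6960e-06

x = -6.1684e-04 M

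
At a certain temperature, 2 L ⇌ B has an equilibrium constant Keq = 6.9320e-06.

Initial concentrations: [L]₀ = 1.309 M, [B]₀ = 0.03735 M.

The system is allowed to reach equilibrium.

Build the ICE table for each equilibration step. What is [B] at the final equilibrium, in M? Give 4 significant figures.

[B]_eq = 1.3272e-05 M

Q₀ = 0.0218 vs Keq = 6.9320e-06 ⇒ Q>K, reverse
Step 1:
                    L           B
  Initial       1.309     0.03735
  Change      0.07467    -0.03734
  Equil         1.384  1.3272e-05
  solve Keq expr → x = -0.03734; check Q = 6.9320e-06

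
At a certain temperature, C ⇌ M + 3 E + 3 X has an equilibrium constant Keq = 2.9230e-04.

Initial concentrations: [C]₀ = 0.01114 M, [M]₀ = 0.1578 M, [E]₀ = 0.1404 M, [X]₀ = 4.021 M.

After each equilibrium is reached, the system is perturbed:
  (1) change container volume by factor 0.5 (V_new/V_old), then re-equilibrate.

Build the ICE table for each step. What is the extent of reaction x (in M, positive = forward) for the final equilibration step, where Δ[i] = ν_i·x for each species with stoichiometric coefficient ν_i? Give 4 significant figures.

Q₀ = 2.549 vs Keq = 2.9230e-04 ⇒ Q>K, reverse
Step 1:
                   C          M          E          X
  Initial    0.01114     0.1578     0.1404      4.021
  Change      0.0424    -0.0424    -0.1272    -0.1272
  Equil      0.05354     0.1154    0.01319      3.894
  solve Keq expr → x = -0.0424; check Q = 2.9230e-04
Then change container volume by factor 0.5 (V_new/V_old).
Step 2:
                   C          M          E          X
  Initial     0.1071     0.2308    0.02639      7.788
  Change    0.006526  -0.006526   -0.01958   -0.01958
  Equil       0.1136     0.2243   0.006811      7.768
  solve Keq expr → x = -0.006526; check Q = 2.9230e-04

x = -0.006526 M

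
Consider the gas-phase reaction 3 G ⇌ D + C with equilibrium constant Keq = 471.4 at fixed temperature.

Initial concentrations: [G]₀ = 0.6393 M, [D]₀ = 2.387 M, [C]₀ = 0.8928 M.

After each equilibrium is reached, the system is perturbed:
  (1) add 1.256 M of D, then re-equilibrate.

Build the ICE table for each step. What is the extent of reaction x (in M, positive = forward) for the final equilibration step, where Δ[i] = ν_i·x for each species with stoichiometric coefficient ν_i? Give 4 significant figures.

Q₀ = 8.156 vs Keq = 471.4 ⇒ Q<K, forward
Step 1:
                   G          D          C
  I           0.6393      2.387     0.8928
  C          -0.4613     0.1538     0.1538
  E            0.178      2.541      1.047
  solve Keq expr → x = 0.1538; check Q = 471.4
Then add 1.256 M of D.
Step 2:
                   G          D          C
  I            0.178      3.797      1.047
  C          0.02482  -0.008273  -0.008273
  E           0.2028      3.788      1.038
  solve Keq expr → x = -0.008273; check Q = 471.4

x = -0.008273 M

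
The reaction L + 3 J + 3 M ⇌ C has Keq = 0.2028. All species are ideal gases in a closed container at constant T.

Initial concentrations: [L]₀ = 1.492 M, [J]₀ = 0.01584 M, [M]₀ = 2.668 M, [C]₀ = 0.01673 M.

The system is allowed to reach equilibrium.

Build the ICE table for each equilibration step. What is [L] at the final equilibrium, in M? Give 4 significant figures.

Q₀ = 148.6 vs Keq = 0.2028 ⇒ Q>K, reverse
Step 1:
                    L           J           M           C
  init          1.492     0.01584       2.668     0.01673
  Δ           0.01529     0.04588     0.04588    -0.01529
  eq            1.507     0.06172       2.714    0.001437
  solve Keq expr → x = -0.01529; check Q = 0.2028

[L]_eq = 1.507 M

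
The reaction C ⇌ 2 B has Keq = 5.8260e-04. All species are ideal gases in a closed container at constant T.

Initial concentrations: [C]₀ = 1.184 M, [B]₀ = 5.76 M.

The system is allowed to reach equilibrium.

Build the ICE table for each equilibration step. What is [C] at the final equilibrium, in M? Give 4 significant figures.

Q₀ = 28.02 vs Keq = 5.8260e-04 ⇒ Q>K, reverse
Step 1:
                    C           B
  I             1.184        5.76
  C             2.856      -5.711
  E              4.04     0.04851
  solve Keq expr → x = -2.856; check Q = 5.8260e-04

[C]_eq = 4.04 M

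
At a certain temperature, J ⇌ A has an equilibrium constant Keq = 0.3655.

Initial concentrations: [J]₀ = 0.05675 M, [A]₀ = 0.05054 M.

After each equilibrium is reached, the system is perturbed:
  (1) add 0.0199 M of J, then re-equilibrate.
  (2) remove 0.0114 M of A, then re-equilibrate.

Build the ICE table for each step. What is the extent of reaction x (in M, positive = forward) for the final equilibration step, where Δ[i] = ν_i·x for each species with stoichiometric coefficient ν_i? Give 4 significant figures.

x = 0.008349 M

Q₀ = 0.8906 vs Keq = 0.3655 ⇒ Q>K, reverse
Step 1:
                   J          A
  Initial    0.05675    0.05054
  Change     0.02182   -0.02182
  Equil      0.07857    0.02872
  solve Keq expr → x = -0.02182; check Q = 0.3655
Then add 0.0199 M of J.
Step 2:
                   J          A
  Initial    0.09847    0.02872
  Change   -0.005327   0.005327
  Equil      0.09315    0.03404
  solve Keq expr → x = 0.005327; check Q = 0.3655
Then remove 0.0114 M of A.
Step 3:
                   J          A
  Initial    0.09315    0.02264
  Change   -0.008349   0.008349
  Equil       0.0848    0.03099
  solve Keq expr → x = 0.008349; check Q = 0.3655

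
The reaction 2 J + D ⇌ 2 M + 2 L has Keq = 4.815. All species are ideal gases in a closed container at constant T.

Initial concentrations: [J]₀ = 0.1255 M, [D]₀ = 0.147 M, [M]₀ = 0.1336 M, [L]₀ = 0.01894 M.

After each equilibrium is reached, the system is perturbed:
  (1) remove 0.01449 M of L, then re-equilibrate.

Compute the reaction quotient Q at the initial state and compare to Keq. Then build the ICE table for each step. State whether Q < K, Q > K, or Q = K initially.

Q₀ = 0.002765 vs Keq = 4.815 ⇒ Q<K, forward
Step 1:
                   J          D          M          L
  I           0.1255      0.147     0.1336    0.01894
  C         -0.09047   -0.04524    0.09047    0.09047
  E          0.03503     0.1018     0.2241     0.1094
  solve Keq expr → x = 0.04524; check Q = 4.815
Then remove 0.01449 M of L.
Step 2:
                   J          D          M          L
  I          0.03503     0.1018     0.2241    0.09492
  C        -0.003014  -0.001507   0.003014   0.003014
  E          0.03201     0.1003     0.2271    0.09794
  solve Keq expr → x = 0.001507; check Q = 4.815

Q₀ = 0.002765; Q < K (proceeds forward)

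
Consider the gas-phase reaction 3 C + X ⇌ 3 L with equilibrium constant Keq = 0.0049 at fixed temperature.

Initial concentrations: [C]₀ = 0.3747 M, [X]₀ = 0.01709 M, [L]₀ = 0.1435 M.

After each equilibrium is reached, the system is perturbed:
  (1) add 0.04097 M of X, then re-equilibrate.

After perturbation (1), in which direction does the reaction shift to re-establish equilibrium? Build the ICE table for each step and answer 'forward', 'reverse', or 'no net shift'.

Q₀ = 3.287 vs Keq = 0.0049 ⇒ Q>K, reverse
Step 1:
                  C         X         L
  I          0.3747   0.01709    0.1435
  C          0.1122   0.03738   -0.1122
  E          0.4869   0.05447   0.03135
  solve Keq expr → x = -0.03738; check Q = 0.0049
Then add 0.04097 M of X.
Step 2:
                  C         X         L
  I          0.4869   0.09544   0.03135
  C       -0.005746 -0.001915  0.005746
  E          0.4811   0.09353   0.03709
  solve Keq expr → x = 0.001915; check Q = 0.0049

Direction: forward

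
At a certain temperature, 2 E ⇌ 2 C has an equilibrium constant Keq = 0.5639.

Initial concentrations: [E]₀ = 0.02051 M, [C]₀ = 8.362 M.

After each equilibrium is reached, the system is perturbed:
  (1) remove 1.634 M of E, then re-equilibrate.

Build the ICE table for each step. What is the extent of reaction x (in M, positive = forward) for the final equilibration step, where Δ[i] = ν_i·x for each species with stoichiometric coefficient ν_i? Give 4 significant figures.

Q₀ = 1.6622e+05 vs Keq = 0.5639 ⇒ Q>K, reverse
Step 1:
                   E          C
  Initial    0.02051      8.362
  Change       4.767     -4.767
  Equil        4.787      3.595
  solve Keq expr → x = -2.383; check Q = 0.5639
Then remove 1.634 M of E.
Step 2:
                   E          C
  Initial      3.153      3.595
  Change      0.7008    -0.7008
  Equil        3.854      2.894
  solve Keq expr → x = -0.3504; check Q = 0.5639

x = -0.3504 M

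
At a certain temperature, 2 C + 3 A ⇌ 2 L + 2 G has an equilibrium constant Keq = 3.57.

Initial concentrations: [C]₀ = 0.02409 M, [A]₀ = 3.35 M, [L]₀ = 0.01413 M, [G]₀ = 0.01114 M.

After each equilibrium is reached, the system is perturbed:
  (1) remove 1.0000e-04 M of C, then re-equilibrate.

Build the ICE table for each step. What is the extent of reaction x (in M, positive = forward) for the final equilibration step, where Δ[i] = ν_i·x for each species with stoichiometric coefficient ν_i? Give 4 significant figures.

Q₀ = 1.1357e-06 vs Keq = 3.57 ⇒ Q<K, forward
Step 1:
                    C           A           L           G
  I           0.02409        3.35     0.01413     0.01114
  C          -0.02397    -0.03596     0.02397     0.02397
  E        1.1737e-04       3.314      0.0381     0.03511
  solve Keq expr → x = 0.01199; check Q = 3.57
Then remove 1.0000e-04 M of C.
Step 2:
                    C           A           L           G
  I        1.7367e-05       3.314      0.0381     0.03511
  C        9.9355e-05  1.4903e-04 -9.9355e-05 -9.9355e-05
  E        1.1672e-04       3.314       0.038     0.03501
  solve Keq expr → x = -4.9677e-05; check Q = 3.57

x = -4.9677e-05 M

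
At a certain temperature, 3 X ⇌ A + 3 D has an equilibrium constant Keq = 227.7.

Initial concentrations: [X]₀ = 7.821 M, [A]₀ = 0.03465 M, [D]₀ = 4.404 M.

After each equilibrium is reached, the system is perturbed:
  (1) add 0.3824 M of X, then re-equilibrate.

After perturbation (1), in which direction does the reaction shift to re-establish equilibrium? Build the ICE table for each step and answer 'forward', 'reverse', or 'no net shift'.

Q₀ = 0.006187 vs Keq = 227.7 ⇒ Q<K, forward
Step 1:
                  X         A         D
  Initial     7.821   0.03465     4.404
  Change     -5.745     1.915     5.745
  Equil       2.076      1.95     10.15
  solve Keq expr → x = 1.915; check Q = 227.7
Then add 0.3824 M of X.
Step 2:
                  X         A         D
  Initial     2.459      1.95     10.15
  Change    -0.2888   0.09625    0.2888
  Equil        2.17     2.046     10.44
  solve Keq expr → x = 0.09625; check Q = 227.7

Direction: forward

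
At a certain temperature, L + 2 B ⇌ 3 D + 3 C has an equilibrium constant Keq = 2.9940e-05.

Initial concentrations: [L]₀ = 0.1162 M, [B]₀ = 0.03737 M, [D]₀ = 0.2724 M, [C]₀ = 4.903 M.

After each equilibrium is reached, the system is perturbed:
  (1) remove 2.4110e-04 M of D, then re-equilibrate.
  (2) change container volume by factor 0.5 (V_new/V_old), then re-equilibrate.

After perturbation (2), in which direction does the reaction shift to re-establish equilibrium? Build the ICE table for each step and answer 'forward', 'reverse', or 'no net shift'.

Direction: reverse

Q₀ = 1.4681e+04 vs Keq = 2.9940e-05 ⇒ Q>K, reverse
Step 1:
                  L         B         D         C
  init       0.1162   0.03737    0.2724     4.903
  Δ         0.09032    0.1806    -0.271    -0.271
  eq         0.2065     0.218  0.001435     4.632
  solve Keq expr → x = -0.09032; check Q = 2.9940e-05
Then remove 2.4110e-04 M of D.
Step 2:
                  L         B         D         C
  init       0.2065     0.218  0.001194     4.632
  Δ       -8.0046e-05 -1.6009e-04 2.4014e-04 2.4014e-04
  eq         0.2064    0.2179  0.001434     4.632
  solve Keq expr → x = 8.0046e-05; check Q = 2.9940e-05
Then change container volume by factor 0.5 (V_new/V_old).
Step 3:
                  L         B         D         C
  init       0.4129    0.4357  0.002869     9.265
  Δ       4.7717e-04 9.5434e-04 -0.001432 -0.001432
  eq         0.4134    0.4367  0.001437     9.263
  solve Keq expr → x = -4.7717e-04; check Q = 2.9940e-05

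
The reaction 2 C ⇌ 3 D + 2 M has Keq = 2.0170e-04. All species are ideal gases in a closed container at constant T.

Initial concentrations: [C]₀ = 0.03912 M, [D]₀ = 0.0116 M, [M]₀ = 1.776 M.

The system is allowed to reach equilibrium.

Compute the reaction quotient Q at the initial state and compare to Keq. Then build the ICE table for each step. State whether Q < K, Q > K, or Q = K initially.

Q₀ = 0.003217 vs Keq = 2.0170e-04 ⇒ Q>K, reverse
Step 1:
                   C          D          M
  I          0.03912     0.0116      1.776
  C         0.004428  -0.006642  -0.004428
  E          0.04355   0.004958      1.772
  solve Keq expr → x = -0.002214; check Q = 2.0170e-04

Q₀ = 0.003217; Q > K (proceeds reverse)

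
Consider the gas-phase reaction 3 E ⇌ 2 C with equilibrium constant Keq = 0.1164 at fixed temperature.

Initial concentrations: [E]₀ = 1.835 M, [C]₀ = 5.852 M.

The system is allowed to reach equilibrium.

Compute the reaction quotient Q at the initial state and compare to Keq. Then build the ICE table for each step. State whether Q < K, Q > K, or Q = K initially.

Q₀ = 5.542 vs Keq = 0.1164 ⇒ Q>K, reverse
Step 1:
                  E         C
  I           1.835     5.852
  C           3.125    -2.083
  E            4.96     3.769
  solve Keq expr → x = -1.042; check Q = 0.1164

Q₀ = 5.542; Q > K (proceeds reverse)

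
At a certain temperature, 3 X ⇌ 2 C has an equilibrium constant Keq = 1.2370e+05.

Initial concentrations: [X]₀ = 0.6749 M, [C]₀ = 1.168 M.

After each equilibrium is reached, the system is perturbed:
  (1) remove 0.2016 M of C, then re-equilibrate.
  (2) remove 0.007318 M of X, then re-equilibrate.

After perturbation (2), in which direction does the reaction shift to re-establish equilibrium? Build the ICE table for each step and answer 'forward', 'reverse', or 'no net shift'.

Q₀ = 4.438 vs Keq = 1.2370e+05 ⇒ Q<K, forward
Step 1:
                    X           C
  Initial      0.6749       1.168
  Change      -0.6474      0.4316
  Equil       0.02745         1.6
  solve Keq expr → x = 0.2158; check Q = 1.2370e+05
Then remove 0.2016 M of C.
Step 2:
                    X           C
  Initial     0.02745       1.398
  Change    -0.002339    0.001559
  Equil       0.02511         1.4
  solve Keq expr → x = 7.7971e-04; check Q = 1.2370e+05
Then remove 0.007318 M of X.
Step 3:
                    X           C
  Initial     0.01779         1.4
  Change      0.00726    -0.00484
  Equil       0.02505       1.395
  solve Keq expr → x = -0.00242; check Q = 1.2370e+05

Direction: reverse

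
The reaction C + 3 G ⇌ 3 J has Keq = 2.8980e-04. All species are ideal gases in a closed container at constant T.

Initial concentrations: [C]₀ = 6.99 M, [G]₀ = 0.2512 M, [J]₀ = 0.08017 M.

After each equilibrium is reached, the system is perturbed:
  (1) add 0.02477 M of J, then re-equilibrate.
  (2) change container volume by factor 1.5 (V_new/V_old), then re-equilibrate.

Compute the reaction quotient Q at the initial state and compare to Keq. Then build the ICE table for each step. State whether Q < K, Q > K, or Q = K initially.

Q₀ = 0.00465; Q > K (proceeds reverse)

Q₀ = 0.00465 vs Keq = 2.8980e-04 ⇒ Q>K, reverse
Step 1:
                    C           G           J
  I              6.99      0.2512     0.08017
  C           0.01431     0.04293    -0.04293
  E             7.004      0.2941     0.03724
  solve Keq expr → x = -0.01431; check Q = 2.8980e-04
Then add 0.02477 M of J.
Step 2:
                    C           G           J
  I             7.004      0.2941     0.06201
  C          0.007325     0.02197    -0.02197
  E             7.012      0.3161     0.04004
  solve Keq expr → x = -0.007325; check Q = 2.8980e-04
Then change container volume by factor 1.5 (V_new/V_old).
Step 3:
                    C           G           J
  I             4.674      0.2107     0.02669
  C          0.001012    0.003037   -0.003037
  E             4.675      0.2138     0.02366
  solve Keq expr → x = -0.001012; check Q = 2.8980e-04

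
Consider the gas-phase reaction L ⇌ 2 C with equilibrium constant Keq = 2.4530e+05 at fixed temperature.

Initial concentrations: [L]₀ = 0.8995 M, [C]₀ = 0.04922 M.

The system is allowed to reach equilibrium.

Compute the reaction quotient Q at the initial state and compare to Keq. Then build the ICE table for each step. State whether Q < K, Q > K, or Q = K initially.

Q₀ = 0.002693; Q < K (proceeds forward)

Q₀ = 0.002693 vs Keq = 2.4530e+05 ⇒ Q<K, forward
Step 1:
                   L          C
  I           0.8995    0.04922
  C          -0.8995      1.799
  E       1.3925e-05      1.848
  solve Keq expr → x = 0.8995; check Q = 2.4530e+05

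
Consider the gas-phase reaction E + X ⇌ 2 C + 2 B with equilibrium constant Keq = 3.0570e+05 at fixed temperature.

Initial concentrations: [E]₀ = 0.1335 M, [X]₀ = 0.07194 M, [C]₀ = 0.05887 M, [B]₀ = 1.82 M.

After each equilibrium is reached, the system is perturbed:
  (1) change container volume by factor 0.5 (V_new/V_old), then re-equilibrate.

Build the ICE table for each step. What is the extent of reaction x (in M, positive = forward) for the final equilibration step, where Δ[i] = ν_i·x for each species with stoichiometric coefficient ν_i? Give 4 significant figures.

Q₀ = 1.195 vs Keq = 3.0570e+05 ⇒ Q<K, forward
Step 1:
                    E           X           C           B
  I            0.1335     0.07194     0.05887        1.82
  C          -0.07193    -0.07193      0.1439      0.1439
  E           0.06157  8.4221e-06      0.2027       1.964
  solve Keq expr → x = 0.07193; check Q = 3.0570e+05
Then change container volume by factor 0.5 (V_new/V_old).
Step 2:
                    E           X           C           B
  I            0.1231  1.6844e-05      0.4055       3.928
  C        5.0468e-05  5.0468e-05 -1.0094e-04 -1.0094e-04
  E            0.1232  6.7312e-05      0.4054       3.928
  solve Keq expr → x = -5.0468e-05; check Q = 3.0570e+05

x = -5.0468e-05 M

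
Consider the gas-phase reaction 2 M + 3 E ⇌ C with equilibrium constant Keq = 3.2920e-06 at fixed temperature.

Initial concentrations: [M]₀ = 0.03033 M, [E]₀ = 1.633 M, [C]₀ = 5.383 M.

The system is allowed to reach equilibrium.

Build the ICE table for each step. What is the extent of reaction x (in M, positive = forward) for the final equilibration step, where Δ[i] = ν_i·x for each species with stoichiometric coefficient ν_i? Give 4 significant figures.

Q₀ = 1344 vs Keq = 3.2920e-06 ⇒ Q>K, reverse
Step 1:
                  M         E         C
  Initial   0.03033     1.633     5.383
  Change      8.952     13.43    -4.476
  Equil       8.982     15.06    0.9072
  solve Keq expr → x = -4.476; check Q = 3.2920e-06

x = -4.476 M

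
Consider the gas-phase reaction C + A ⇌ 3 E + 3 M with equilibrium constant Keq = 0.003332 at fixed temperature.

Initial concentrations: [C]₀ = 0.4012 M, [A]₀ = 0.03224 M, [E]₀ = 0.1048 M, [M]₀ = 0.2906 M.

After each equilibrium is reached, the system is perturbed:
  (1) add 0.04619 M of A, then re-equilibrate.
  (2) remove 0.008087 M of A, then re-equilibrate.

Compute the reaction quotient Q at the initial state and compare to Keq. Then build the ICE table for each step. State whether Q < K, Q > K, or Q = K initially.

Q₀ = 0.002184 vs Keq = 0.003332 ⇒ Q<K, forward
Step 1:
                    C           A           E           M
  I            0.4012     0.03224      0.1048      0.2906
  C         -0.002854   -0.002854    0.008561    0.008561
  E            0.3983     0.02939      0.1134      0.2992
  solve Keq expr → x = 0.002854; check Q = 0.003332
Then add 0.04619 M of A.
Step 2:
                    C           A           E           M
  I            0.3983     0.07558      0.1134      0.2992
  C         -0.008044   -0.008044     0.02413     0.02413
  E            0.3903     0.06753      0.1375      0.3233
  solve Keq expr → x = 0.008044; check Q = 0.003332
Then remove 0.008087 M of A.
Step 3:
                    C           A           E           M
  I            0.3903     0.05945      0.1375      0.3233
  C          0.001124    0.001124   -0.003372   -0.003372
  E            0.3914     0.06057      0.1341      0.3199
  solve Keq expr → x = -0.001124; check Q = 0.003332

Q₀ = 0.002184; Q < K (proceeds forward)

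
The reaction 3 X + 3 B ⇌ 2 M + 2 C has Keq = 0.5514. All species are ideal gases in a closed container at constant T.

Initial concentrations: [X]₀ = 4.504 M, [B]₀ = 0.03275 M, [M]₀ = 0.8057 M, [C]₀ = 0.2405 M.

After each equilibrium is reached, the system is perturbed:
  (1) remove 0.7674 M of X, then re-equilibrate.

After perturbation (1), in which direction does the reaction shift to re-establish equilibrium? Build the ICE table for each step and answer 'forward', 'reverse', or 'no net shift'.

Q₀ = 11.7 vs Keq = 0.5514 ⇒ Q>K, reverse
Step 1:
                  X         B         M         C
  Initial     4.504   0.03275    0.8057    0.2405
  Change     0.0469    0.0469  -0.03126  -0.03126
  Equil       4.551   0.07965    0.7744    0.2092
  solve Keq expr → x = -0.01563; check Q = 0.5514
Then remove 0.7674 M of X.
Step 2:
                  X         B         M         C
  Initial     3.783   0.07965    0.7744    0.2092
  Change    0.01259   0.01259 -0.008395 -0.008395
  Equil       3.796   0.09224     0.766    0.2008
  solve Keq expr → x = -0.004198; check Q = 0.5514

Direction: reverse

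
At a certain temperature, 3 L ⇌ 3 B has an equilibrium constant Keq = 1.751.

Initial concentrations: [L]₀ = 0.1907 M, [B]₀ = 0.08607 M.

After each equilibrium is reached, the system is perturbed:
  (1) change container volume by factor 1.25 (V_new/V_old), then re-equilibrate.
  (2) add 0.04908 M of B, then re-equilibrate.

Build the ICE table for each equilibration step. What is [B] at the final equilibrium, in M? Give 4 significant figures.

[B]_eq = 0.1478 M

Q₀ = 0.09194 vs Keq = 1.751 ⇒ Q<K, forward
Step 1:
                   L          B
  Initial     0.1907    0.08607
  Change     -0.0652     0.0652
  Equil       0.1255     0.1513
  solve Keq expr → x = 0.02173; check Q = 1.751
Then change container volume by factor 1.25 (V_new/V_old).
Step 2:
                   L          B
  Initial     0.1004      0.121
  Change           0          0
  Equil       0.1004      0.121
  solve Keq expr → x = 0; check Q = 1.751
Then add 0.04908 M of B.
Step 3:
                   L          B
  Initial     0.1004     0.1701
  Change     0.02226   -0.02226
  Equil       0.1227     0.1478
  solve Keq expr → x = -0.007418; check Q = 1.751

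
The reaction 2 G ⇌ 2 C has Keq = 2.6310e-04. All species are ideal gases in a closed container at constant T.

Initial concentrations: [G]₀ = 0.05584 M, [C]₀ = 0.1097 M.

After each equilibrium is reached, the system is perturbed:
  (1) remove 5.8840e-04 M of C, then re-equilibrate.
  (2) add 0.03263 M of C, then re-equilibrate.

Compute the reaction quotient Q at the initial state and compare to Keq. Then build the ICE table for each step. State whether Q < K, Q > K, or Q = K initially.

Q₀ = 3.859 vs Keq = 2.6310e-04 ⇒ Q>K, reverse
Step 1:
                    G           C
  I           0.05584      0.1097
  C            0.1071     -0.1071
  E            0.1629    0.002642
  solve Keq expr → x = -0.05353; check Q = 2.6310e-04
Then remove 5.8840e-04 M of C.
Step 2:
                    G           C
  I            0.1629    0.002054
  C       -5.7901e-04  5.7901e-04
  E            0.1623    0.002633
  solve Keq expr → x = 2.8950e-04; check Q = 2.6310e-04
Then add 0.03263 M of C.
Step 3:
                    G           C
  I            0.1623     0.03526
  C           0.03211    -0.03211
  E            0.1944    0.003154
  solve Keq expr → x = -0.01605; check Q = 2.6310e-04

Q₀ = 3.859; Q > K (proceeds reverse)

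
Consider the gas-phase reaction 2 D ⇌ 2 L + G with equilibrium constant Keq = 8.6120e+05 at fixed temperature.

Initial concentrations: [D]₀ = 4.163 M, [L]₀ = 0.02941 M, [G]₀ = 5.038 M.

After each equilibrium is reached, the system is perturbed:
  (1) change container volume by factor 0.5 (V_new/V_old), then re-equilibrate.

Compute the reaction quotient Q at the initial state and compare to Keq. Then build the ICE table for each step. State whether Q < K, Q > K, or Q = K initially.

Q₀ = 2.5144e-04 vs Keq = 8.6120e+05 ⇒ Q<K, forward
Step 1:
                   D          L          G
  init         4.163    0.02941      5.038
  Δ           -4.151      4.151      2.075
  eq         0.01201       4.18      7.113
  solve Keq expr → x = 2.075; check Q = 8.6120e+05
Then change container volume by factor 0.5 (V_new/V_old).
Step 2:
                   D          L          G
  init       0.02403      8.361      14.23
  Δ         0.009907  -0.009907  -0.004953
  eq         0.03394      8.351      14.22
  solve Keq expr → x = -0.004953; check Q = 8.6120e+05

Q₀ = 2.5144e-04; Q < K (proceeds forward)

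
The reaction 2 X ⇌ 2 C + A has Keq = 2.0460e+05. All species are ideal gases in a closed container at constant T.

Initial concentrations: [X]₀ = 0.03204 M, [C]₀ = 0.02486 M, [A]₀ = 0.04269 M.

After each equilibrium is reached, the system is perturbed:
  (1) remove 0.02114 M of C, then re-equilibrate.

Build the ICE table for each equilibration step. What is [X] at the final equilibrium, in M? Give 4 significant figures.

[X]_eq = 1.9144e-05 M

Q₀ = 0.0257 vs Keq = 2.0460e+05 ⇒ Q<K, forward
Step 1:
                    X           C           A
  Initial     0.03204     0.02486     0.04269
  Change     -0.03201     0.03201       0.016
  Equil    3.0460e-05     0.05687     0.05869
  solve Keq expr → x = 0.016; check Q = 2.0460e+05
Then remove 0.02114 M of C.
Step 2:
                    X           C           A
  Initial  3.0460e-05     0.03573     0.05869
  Change  -1.1316e-05  1.1316e-05  5.6579e-06
  Equil    1.9144e-05     0.03574      0.0587
  solve Keq expr → x = 5.6579e-06; check Q = 2.0460e+05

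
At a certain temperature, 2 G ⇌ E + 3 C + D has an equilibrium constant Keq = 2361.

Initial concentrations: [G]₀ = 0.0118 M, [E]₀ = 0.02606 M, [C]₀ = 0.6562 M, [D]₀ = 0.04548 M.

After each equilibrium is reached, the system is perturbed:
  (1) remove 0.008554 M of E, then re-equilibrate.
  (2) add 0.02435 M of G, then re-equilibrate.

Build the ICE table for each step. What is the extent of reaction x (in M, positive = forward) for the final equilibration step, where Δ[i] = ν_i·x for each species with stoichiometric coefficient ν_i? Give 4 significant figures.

x = 0.01208 M

Q₀ = 2.405 vs Keq = 2361 ⇒ Q<K, forward
Step 1:
                    G           E           C           D
  init         0.0118     0.02606      0.6562     0.04548
  Δ          -0.01134    0.005671     0.01701    0.005671
  eq       4.5798e-04     0.03173      0.6732     0.05115
  solve Keq expr → x = 0.005671; check Q = 2361
Then remove 0.008554 M of E.
Step 2:
                    G           E           C           D
  init     4.5798e-04     0.02318      0.6732     0.05115
  Δ       -6.6077e-05  3.3039e-05  9.9116e-05  3.3039e-05
  eq       3.9191e-04     0.02321      0.6733     0.05118
  solve Keq expr → x = 3.3039e-05; check Q = 2361
Then add 0.02435 M of G.
Step 3:
                    G           E           C           D
  init        0.02474     0.02321      0.6733     0.05118
  Δ          -0.02416     0.01208     0.03624     0.01208
  eq       5.8122e-04     0.03529      0.7096     0.06326
  solve Keq expr → x = 0.01208; check Q = 2361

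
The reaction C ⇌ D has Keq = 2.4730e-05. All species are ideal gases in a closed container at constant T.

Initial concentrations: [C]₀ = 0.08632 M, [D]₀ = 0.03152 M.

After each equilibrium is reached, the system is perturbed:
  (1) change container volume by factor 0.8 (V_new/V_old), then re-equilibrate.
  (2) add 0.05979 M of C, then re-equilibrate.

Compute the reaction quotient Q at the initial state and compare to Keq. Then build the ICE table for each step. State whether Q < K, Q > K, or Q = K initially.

Q₀ = 0.3652; Q > K (proceeds reverse)

Q₀ = 0.3652 vs Keq = 2.4730e-05 ⇒ Q>K, reverse
Step 1:
                    C           D
  init        0.08632     0.03152
  Δ           0.03152    -0.03152
  eq           0.1178  2.9141e-06
  solve Keq expr → x = -0.03152; check Q = 2.4730e-05
Then change container volume by factor 0.8 (V_new/V_old).
Step 2:
                    C           D
  init         0.1473  3.6426e-06
  Δ                 0           0
  eq           0.1473  3.6426e-06
  solve Keq expr → x = 0; check Q = 2.4730e-05
Then add 0.05979 M of C.
Step 3:
                    C           D
  init         0.2071  3.6426e-06
  Δ       -1.4786e-06  1.4786e-06
  eq           0.2071  5.1212e-06
  solve Keq expr → x = 1.4786e-06; check Q = 2.4730e-05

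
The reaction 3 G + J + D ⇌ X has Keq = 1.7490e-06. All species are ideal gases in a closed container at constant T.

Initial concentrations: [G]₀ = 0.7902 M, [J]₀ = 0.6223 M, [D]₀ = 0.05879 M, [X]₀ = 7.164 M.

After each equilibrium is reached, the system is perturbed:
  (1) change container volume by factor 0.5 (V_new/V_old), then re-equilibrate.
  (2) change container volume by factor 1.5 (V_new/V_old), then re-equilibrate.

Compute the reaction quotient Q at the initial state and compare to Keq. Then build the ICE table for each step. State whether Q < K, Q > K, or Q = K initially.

Q₀ = 396.9 vs Keq = 1.7490e-06 ⇒ Q>K, reverse
Step 1:
                    G           J           D           X
  init         0.7902      0.6223     0.05879       7.164
  Δ             19.46       6.488       6.488      -6.488
  eq            20.25        7.11       6.546      0.6763
  solve Keq expr → x = -6.488; check Q = 1.7490e-06
Then change container volume by factor 0.5 (V_new/V_old).
Step 2:
                    G           J           D           X
  init          40.51       14.22       13.09       1.353
  Δ            -10.51      -3.502      -3.502       3.502
  eq               30       10.72       9.591       4.855
  solve Keq expr → x = 3.502; check Q = 1.7490e-06
Then change container volume by factor 1.5 (V_new/V_old).
Step 3:
                    G           J           D           X
  init             20       7.145       6.394       3.236
  Δ             4.472       1.491       1.491      -1.491
  eq            24.47       8.636       7.885       1.746
  solve Keq expr → x = -1.491; check Q = 1.7490e-06

Q₀ = 396.9; Q > K (proceeds reverse)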